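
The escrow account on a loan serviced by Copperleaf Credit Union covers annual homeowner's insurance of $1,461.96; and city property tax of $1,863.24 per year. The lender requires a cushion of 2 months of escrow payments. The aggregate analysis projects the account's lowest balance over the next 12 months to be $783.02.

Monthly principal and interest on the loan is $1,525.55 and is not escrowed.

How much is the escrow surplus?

$228.82

Homeowner's insurance = $1,461.96 per year
City property tax = $1,863.24 per year
Total annual escrow = $1,461.96 + $1,863.24 = $3,325.20
Per month = $3,325.20 ÷ 12 = $277.10
Required cushion = 2 × $277.10 = $554.20
Excess over cushion: $783.02 − $554.20 = $228.82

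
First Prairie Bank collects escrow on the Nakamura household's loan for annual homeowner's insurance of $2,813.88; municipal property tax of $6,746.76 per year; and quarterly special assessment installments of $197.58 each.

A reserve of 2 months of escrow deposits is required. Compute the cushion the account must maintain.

$1,725.16

Homeowner's insurance — $2,813.88 annually
Municipal property tax — $6,746.76 annually
Special assessment — $197.58 × 4 = $790.32 annually
Annual escrow total = $10,350.96
Monthly escrow = $10,350.96 / 12 = $862.58
Cushion = 2 × $862.58 = $1,725.16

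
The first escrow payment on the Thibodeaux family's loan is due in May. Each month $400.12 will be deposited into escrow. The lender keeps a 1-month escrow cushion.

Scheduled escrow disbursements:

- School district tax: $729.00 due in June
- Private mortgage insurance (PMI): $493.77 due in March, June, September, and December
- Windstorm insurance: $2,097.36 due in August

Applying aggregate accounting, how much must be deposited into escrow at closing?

Cushion = 1 × $400.12 = $400.12
Trial balance (start $0, +$400.12 each month, − disbursements):
  May: +$400.12 → $400.12
  Jun: +$400.12 − $1,222.77 → -$422.53
  Jul: +$400.12 → -$22.41
  Aug: +$400.12 − $2,097.36 → -$1,719.65
  Sep: +$400.12 − $493.77 → -$1,813.30
  Oct: +$400.12 → -$1,413.18
  Nov: +$400.12 → -$1,013.06
  Dec: +$400.12 − $493.77 → -$1,106.71
  Jan: +$400.12 → -$706.59
  Feb: +$400.12 → -$306.47
  Mar: +$400.12 − $493.77 → -$400.12
  Apr: +$400.12 → $0.00
Lowest trial balance = -$1,813.30 (Sep)
Initial deposit = cushion − low point = $400.12 − (-$1,813.30) = $2,213.42

$2,213.42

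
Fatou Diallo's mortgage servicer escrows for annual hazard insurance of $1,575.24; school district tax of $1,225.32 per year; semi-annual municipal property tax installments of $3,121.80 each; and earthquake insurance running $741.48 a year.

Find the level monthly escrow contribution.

Hazard insurance = $1,575.24 annually
School district tax = $1,225.32 annually
Municipal property tax = $3,121.80 × 2 = $6,243.60 annually
Earthquake insurance = $741.48 annually
Total annual escrow = $9,785.64
Monthly escrow = $9,785.64 ÷ 12 = $815.47

$815.47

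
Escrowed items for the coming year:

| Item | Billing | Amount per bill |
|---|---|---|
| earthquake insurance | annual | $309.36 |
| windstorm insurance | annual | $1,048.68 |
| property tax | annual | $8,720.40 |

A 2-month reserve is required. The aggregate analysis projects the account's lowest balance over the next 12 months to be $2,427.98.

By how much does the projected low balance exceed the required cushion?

$748.24

Earthquake insurance = $309.36 per year
Windstorm insurance = $1,048.68 per year
Property tax = $8,720.40 per year
Total per year = $309.36 + $1,048.68 + $8,720.40 = $10,078.44
Base monthly escrow = $10,078.44 ÷ 12 = $839.87
Cushion = 2 × $839.87 = $1,679.74
Surplus = $2,427.98 − $1,679.74 = $748.24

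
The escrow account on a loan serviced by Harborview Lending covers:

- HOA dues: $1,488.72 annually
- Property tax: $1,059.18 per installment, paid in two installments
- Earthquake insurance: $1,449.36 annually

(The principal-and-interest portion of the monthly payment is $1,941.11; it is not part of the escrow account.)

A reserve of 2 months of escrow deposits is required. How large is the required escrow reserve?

HOA dues: $1,488.72
Property tax: $1,059.18 × 2 = $2,118.36
Earthquake insurance: $1,449.36
Total annual escrow = $1,488.72 + $2,118.36 + $1,449.36 = $5,056.44
Monthly escrow = $5,056.44 ÷ 12 = $421.37
Reserve = 2 × $421.37 = $842.74

$842.74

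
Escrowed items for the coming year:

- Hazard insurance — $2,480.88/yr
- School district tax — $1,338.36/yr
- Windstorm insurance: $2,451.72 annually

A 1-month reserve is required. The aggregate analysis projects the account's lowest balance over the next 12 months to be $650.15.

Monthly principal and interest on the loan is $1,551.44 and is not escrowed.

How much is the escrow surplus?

$127.57

Hazard insurance = $2,480.88
School district tax = $1,338.36
Windstorm insurance = $2,451.72
Combined annual = $2,480.88 + $1,338.36 + $2,451.72 = $6,270.96
Monthly = $6,270.96 ÷ 12 = $522.58
Required cushion = 1 × $522.58 = $522.58
Surplus = $650.15 − $522.58 = $127.57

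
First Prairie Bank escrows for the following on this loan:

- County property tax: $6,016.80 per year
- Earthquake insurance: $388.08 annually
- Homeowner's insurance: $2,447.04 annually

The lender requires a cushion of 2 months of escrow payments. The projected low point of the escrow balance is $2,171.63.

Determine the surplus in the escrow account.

$696.31

County property tax = $6,016.80/yr
Earthquake insurance = $388.08/yr
Homeowner's insurance = $2,447.04/yr
Annual escrow total = $8,851.92
Monthly = $8,851.92 / 12 = $737.66
Required reserve = 2 × $737.66 = $1,475.32
Surplus = $2,171.63 − $1,475.32 = $696.31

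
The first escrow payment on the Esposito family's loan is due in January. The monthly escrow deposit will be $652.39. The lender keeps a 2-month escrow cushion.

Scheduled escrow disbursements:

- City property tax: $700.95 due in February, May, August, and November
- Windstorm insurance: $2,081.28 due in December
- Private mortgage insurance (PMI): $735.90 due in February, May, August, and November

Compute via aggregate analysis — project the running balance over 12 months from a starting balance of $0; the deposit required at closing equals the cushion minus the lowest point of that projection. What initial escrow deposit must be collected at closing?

$1,436.85

Cushion = 2 × $652.39 = $1,304.78
Trial balance (start $0, +$652.39 each month, − disbursements):
  Jan: +$652.39 → $652.39
  Feb: +$652.39 − $1,436.85 → -$132.07
  Mar: +$652.39 → $520.32
  Apr: +$652.39 → $1,172.71
  May: +$652.39 − $1,436.85 → $388.25
  Jun: +$652.39 → $1,040.64
  Jul: +$652.39 → $1,693.03
  Aug: +$652.39 − $1,436.85 → $908.57
  Sep: +$652.39 → $1,560.96
  Oct: +$652.39 → $2,213.35
  Nov: +$652.39 − $1,436.85 → $1,428.89
  Dec: +$652.39 − $2,081.28 → $0.00
Lowest trial balance = -$132.07 (Feb)
Initial deposit = cushion − low point = $1,304.78 − (-$132.07) = $1,436.85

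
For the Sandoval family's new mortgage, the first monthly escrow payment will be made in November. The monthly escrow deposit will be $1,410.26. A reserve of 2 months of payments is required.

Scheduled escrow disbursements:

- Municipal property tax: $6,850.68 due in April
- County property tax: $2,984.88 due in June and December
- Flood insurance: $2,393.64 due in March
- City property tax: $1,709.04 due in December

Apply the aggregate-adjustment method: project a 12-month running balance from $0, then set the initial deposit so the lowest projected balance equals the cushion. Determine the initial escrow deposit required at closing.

Cushion = 2 × $1,410.26 = $2,820.52
Trial balance (start $0, +$1,410.26 each month, − disbursements):
  Nov: +$1,410.26 → $1,410.26
  Dec: +$1,410.26 − $4,693.92 → -$1,873.40
  Jan: +$1,410.26 → -$463.14
  Feb: +$1,410.26 → $947.12
  Mar: +$1,410.26 − $2,393.64 → -$36.26
  Apr: +$1,410.26 − $6,850.68 → -$5,476.68
  May: +$1,410.26 → -$4,066.42
  Jun: +$1,410.26 − $2,984.88 → -$5,641.04
  Jul: +$1,410.26 → -$4,230.78
  Aug: +$1,410.26 → -$2,820.52
  Sep: +$1,410.26 → -$1,410.26
  Oct: +$1,410.26 → $0.00
Lowest trial balance = -$5,641.04 (Jun)
Initial deposit = cushion − low point = $2,820.52 − (-$5,641.04) = $8,461.56

$8,461.56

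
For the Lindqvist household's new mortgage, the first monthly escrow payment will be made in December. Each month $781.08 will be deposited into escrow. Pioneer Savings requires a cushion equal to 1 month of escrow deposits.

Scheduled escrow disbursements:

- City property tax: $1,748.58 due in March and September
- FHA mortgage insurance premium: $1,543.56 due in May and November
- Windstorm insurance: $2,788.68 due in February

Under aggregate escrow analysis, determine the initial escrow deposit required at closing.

$2,194.02

Cushion = 1 × $781.08 = $781.08
Trial balance (start $0, +$781.08 each month, − disbursements):
  Dec: +$781.08 → $781.08
  Jan: +$781.08 → $1,562.16
  Feb: +$781.08 − $2,788.68 → -$445.44
  Mar: +$781.08 − $1,748.58 → -$1,412.94
  Apr: +$781.08 → -$631.86
  May: +$781.08 − $1,543.56 → -$1,394.34
  Jun: +$781.08 → -$613.26
  Jul: +$781.08 → $167.82
  Aug: +$781.08 → $948.90
  Sep: +$781.08 − $1,748.58 → -$18.60
  Oct: +$781.08 → $762.48
  Nov: +$781.08 − $1,543.56 → $0.00
Lowest trial balance = -$1,412.94 (Mar)
Initial deposit = cushion − low point = $781.08 − (-$1,412.94) = $2,194.02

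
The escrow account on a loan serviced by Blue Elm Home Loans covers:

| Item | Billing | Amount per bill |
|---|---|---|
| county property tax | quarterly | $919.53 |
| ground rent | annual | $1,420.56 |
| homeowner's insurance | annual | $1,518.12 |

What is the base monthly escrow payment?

$551.40

County property tax: $919.53 × 4 = $3,678.12/yr
Ground rent: $1,420.56/yr
Homeowner's insurance: $1,518.12/yr
Combined annual = $3,678.12 + $1,420.56 + $1,518.12 = $6,616.80
Monthly = $6,616.80 / 12 = $551.40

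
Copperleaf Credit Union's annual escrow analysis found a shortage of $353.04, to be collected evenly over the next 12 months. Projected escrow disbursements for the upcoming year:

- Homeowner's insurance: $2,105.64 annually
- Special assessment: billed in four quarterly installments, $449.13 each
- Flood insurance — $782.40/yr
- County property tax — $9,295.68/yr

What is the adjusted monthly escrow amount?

Homeowner's insurance — $2,105.64
Special assessment — $449.13 × 4 = $1,796.52
Flood insurance — $782.40
County property tax — $9,295.68
Total annual escrow = $2,105.64 + $1,796.52 + $782.40 + $9,295.68 = $13,980.24
Monthly escrow = $13,980.24 ÷ 12 = $1,165.02
Shortage per month = $353.04 / 12 = $29.42
New monthly escrow = $1,165.02 + $29.42 = $1,194.44

$1,194.44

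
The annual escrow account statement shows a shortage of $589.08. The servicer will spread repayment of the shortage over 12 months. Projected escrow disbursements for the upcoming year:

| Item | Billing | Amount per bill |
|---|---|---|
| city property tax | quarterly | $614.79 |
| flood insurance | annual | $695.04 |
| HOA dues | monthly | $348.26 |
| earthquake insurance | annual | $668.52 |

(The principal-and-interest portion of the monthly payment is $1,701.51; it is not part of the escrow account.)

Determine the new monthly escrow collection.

City property tax — $614.79 × 4 = $2,459.16/yr
Flood insurance — $695.04/yr
HOA dues — $348.26 × 12 = $4,179.12/yr
Earthquake insurance — $668.52/yr
Combined annual = $2,459.16 + $695.04 + $4,179.12 + $668.52 = $8,001.84
Monthly = $8,001.84 / 12 = $666.82
Shortage per month = $589.08 ÷ 12 = $49.09
New monthly escrow = $666.82 + $49.09 = $715.91

$715.91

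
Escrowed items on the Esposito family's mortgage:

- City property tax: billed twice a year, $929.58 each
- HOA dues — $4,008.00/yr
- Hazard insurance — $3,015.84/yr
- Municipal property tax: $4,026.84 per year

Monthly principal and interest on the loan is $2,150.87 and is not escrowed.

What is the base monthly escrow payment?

$1,075.82

City property tax — $929.58 × 2 = $1,859.16 annually
HOA dues — $4,008.00 annually
Hazard insurance — $3,015.84 annually
Municipal property tax — $4,026.84 annually
Total annual escrow = $12,909.84
Per month = $12,909.84 ÷ 12 = $1,075.82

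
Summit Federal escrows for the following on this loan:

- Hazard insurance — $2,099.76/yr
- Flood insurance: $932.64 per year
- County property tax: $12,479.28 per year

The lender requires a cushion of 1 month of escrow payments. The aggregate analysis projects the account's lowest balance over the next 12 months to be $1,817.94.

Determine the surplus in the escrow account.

Hazard insurance: $2,099.76 annually
Flood insurance: $932.64 annually
County property tax: $12,479.28 annually
Total annual escrow = $15,511.68
Monthly escrow = $15,511.68 ÷ 12 = $1,292.64
Required reserve = 1 × $1,292.64 = $1,292.64
Excess over cushion: $1,817.94 − $1,292.64 = $525.30

$525.30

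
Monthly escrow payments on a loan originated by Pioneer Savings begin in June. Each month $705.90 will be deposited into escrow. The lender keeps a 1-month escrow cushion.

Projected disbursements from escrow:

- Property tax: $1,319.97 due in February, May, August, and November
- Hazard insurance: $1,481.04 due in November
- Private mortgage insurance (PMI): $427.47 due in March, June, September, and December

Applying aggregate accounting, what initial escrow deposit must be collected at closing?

$1,446.42

Cushion = 1 × $705.90 = $705.90
Trial balance (start $0, +$705.90 each month, − disbursements):
  Jun: +$705.90 − $427.47 → $278.43
  Jul: +$705.90 → $984.33
  Aug: +$705.90 − $1,319.97 → $370.26
  Sep: +$705.90 − $427.47 → $648.69
  Oct: +$705.90 → $1,354.59
  Nov: +$705.90 − $2,801.01 → -$740.52
  Dec: +$705.90 − $427.47 → -$462.09
  Jan: +$705.90 → $243.81
  Feb: +$705.90 − $1,319.97 → -$370.26
  Mar: +$705.90 − $427.47 → -$91.83
  Apr: +$705.90 → $614.07
  May: +$705.90 − $1,319.97 → $0.00
Lowest trial balance = -$740.52 (Nov)
Initial deposit = cushion − low point = $705.90 − (-$740.52) = $1,446.42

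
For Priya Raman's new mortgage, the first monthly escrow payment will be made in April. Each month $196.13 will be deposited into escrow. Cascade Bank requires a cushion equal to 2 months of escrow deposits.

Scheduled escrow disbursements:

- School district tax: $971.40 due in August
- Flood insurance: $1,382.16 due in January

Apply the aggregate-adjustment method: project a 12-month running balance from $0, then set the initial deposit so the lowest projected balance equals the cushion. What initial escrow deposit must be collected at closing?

Cushion = 2 × $196.13 = $392.26
Trial balance (start $0, +$196.13 each month, − disbursements):
  Apr: +$196.13 → $196.13
  May: +$196.13 → $392.26
  Jun: +$196.13 → $588.39
  Jul: +$196.13 → $784.52
  Aug: +$196.13 − $971.40 → $9.25
  Sep: +$196.13 → $205.38
  Oct: +$196.13 → $401.51
  Nov: +$196.13 → $597.64
  Dec: +$196.13 → $793.77
  Jan: +$196.13 − $1,382.16 → -$392.26
  Feb: +$196.13 → -$196.13
  Mar: +$196.13 → $0.00
Lowest trial balance = -$392.26 (Jan)
Initial deposit = cushion − low point = $392.26 − (-$392.26) = $784.52

$784.52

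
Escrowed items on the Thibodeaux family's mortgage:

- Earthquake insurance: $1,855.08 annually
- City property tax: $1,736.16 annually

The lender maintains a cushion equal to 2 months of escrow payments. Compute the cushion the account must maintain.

$598.54

Earthquake insurance — $1,855.08
City property tax — $1,736.16
Annual escrow total = $1,855.08 + $1,736.16 = $3,591.24
Base monthly escrow = $3,591.24 ÷ 12 = $299.27
Reserve = 2 × $299.27 = $598.54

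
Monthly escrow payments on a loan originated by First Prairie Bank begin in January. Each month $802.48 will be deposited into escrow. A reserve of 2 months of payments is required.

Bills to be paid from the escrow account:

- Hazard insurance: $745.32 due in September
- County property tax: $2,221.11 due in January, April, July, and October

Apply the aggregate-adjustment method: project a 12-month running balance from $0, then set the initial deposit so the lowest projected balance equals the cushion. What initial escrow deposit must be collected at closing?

$3,209.92

Cushion = 2 × $802.48 = $1,604.96
Trial balance (start $0, +$802.48 each month, − disbursements):
  Jan: +$802.48 − $2,221.11 → -$1,418.63
  Feb: +$802.48 → -$616.15
  Mar: +$802.48 → $186.33
  Apr: +$802.48 − $2,221.11 → -$1,232.30
  May: +$802.48 → -$429.82
  Jun: +$802.48 → $372.66
  Jul: +$802.48 − $2,221.11 → -$1,045.97
  Aug: +$802.48 → -$243.49
  Sep: +$802.48 − $745.32 → -$186.33
  Oct: +$802.48 − $2,221.11 → -$1,604.96
  Nov: +$802.48 → -$802.48
  Dec: +$802.48 → $0.00
Lowest trial balance = -$1,604.96 (Oct)
Initial deposit = cushion − low point = $1,604.96 − (-$1,604.96) = $3,209.92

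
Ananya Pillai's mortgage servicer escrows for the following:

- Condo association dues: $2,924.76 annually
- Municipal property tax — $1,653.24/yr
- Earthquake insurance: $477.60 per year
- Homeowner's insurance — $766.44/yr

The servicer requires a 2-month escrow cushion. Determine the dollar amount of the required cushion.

$970.34

Condo association dues = $2,924.76
Municipal property tax = $1,653.24
Earthquake insurance = $477.60
Homeowner's insurance = $766.44
Annual escrow total = $5,822.04
Monthly = $5,822.04 / 12 = $485.17
Cushion = 2 × $485.17 = $970.34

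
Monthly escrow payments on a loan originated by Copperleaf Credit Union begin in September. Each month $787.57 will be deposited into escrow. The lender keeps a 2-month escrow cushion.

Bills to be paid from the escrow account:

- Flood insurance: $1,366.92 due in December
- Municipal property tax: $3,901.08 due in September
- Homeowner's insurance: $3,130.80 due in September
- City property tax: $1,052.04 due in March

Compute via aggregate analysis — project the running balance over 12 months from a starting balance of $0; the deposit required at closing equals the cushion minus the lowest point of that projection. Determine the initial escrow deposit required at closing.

Cushion = 2 × $787.57 = $1,575.14
Trial balance (start $0, +$787.57 each month, − disbursements):
  Sep: +$787.57 − $7,031.88 → -$6,244.31
  Oct: +$787.57 → -$5,456.74
  Nov: +$787.57 → -$4,669.17
  Dec: +$787.57 − $1,366.92 → -$5,248.52
  Jan: +$787.57 → -$4,460.95
  Feb: +$787.57 → -$3,673.38
  Mar: +$787.57 − $1,052.04 → -$3,937.85
  Apr: +$787.57 → -$3,150.28
  May: +$787.57 → -$2,362.71
  Jun: +$787.57 → -$1,575.14
  Jul: +$787.57 → -$787.57
  Aug: +$787.57 → $0.00
Lowest trial balance = -$6,244.31 (Sep)
Initial deposit = cushion − low point = $1,575.14 − (-$6,244.31) = $7,819.45

$7,819.45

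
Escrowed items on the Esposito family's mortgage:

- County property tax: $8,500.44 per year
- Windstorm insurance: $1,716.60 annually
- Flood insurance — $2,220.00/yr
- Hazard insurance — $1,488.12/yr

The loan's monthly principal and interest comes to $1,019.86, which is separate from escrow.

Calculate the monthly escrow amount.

$1,160.43

County property tax — $8,500.44 per year
Windstorm insurance — $1,716.60 per year
Flood insurance — $2,220.00 per year
Hazard insurance — $1,488.12 per year
Total annual escrow = $13,925.16
Monthly = $13,925.16 / 12 = $1,160.43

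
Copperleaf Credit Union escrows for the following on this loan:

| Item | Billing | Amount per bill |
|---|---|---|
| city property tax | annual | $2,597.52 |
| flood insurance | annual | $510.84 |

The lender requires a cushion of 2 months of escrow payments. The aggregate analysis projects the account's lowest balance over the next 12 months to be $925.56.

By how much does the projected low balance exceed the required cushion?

$407.50

City property tax = $2,597.52/yr
Flood insurance = $510.84/yr
Annual escrow total = $2,597.52 + $510.84 = $3,108.36
Base monthly escrow = $3,108.36 ÷ 12 = $259.03
Cushion = 2 × $259.03 = $518.06
Surplus = $925.56 − $518.06 = $407.50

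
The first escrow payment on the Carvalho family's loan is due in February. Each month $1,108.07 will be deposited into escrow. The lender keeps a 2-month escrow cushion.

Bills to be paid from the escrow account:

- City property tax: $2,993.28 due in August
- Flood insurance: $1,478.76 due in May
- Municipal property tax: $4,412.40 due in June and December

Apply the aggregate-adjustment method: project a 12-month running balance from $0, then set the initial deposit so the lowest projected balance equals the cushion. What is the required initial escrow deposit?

$3,344.09

Cushion = 2 × $1,108.07 = $2,216.14
Trial balance (start $0, +$1,108.07 each month, − disbursements):
  Feb: +$1,108.07 → $1,108.07
  Mar: +$1,108.07 → $2,216.14
  Apr: +$1,108.07 → $3,324.21
  May: +$1,108.07 − $1,478.76 → $2,953.52
  Jun: +$1,108.07 − $4,412.40 → -$350.81
  Jul: +$1,108.07 → $757.26
  Aug: +$1,108.07 − $2,993.28 → -$1,127.95
  Sep: +$1,108.07 → -$19.88
  Oct: +$1,108.07 → $1,088.19
  Nov: +$1,108.07 → $2,196.26
  Dec: +$1,108.07 − $4,412.40 → -$1,108.07
  Jan: +$1,108.07 → $0.00
Lowest trial balance = -$1,127.95 (Aug)
Initial deposit = cushion − low point = $2,216.14 − (-$1,127.95) = $3,344.09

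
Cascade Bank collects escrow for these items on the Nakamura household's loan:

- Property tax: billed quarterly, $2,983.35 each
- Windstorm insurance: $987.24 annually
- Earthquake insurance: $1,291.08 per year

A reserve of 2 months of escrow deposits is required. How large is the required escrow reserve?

Property tax — $2,983.35 × 4 = $11,933.40
Windstorm insurance — $987.24
Earthquake insurance — $1,291.08
Combined annual = $14,211.72
Monthly = $14,211.72 / 12 = $1,184.31
Reserve = 2 × $1,184.31 = $2,368.62

$2,368.62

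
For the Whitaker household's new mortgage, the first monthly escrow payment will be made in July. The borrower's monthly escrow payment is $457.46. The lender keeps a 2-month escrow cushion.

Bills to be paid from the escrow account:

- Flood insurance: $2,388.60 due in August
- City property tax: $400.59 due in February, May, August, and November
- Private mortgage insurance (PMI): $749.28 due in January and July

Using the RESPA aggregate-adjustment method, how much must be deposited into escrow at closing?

$3,538.47

Cushion = 2 × $457.46 = $914.92
Trial balance (start $0, +$457.46 each month, − disbursements):
  Jul: +$457.46 − $749.28 → -$291.82
  Aug: +$457.46 − $2,789.19 → -$2,623.55
  Sep: +$457.46 → -$2,166.09
  Oct: +$457.46 → -$1,708.63
  Nov: +$457.46 − $400.59 → -$1,651.76
  Dec: +$457.46 → -$1,194.30
  Jan: +$457.46 − $749.28 → -$1,486.12
  Feb: +$457.46 − $400.59 → -$1,429.25
  Mar: +$457.46 → -$971.79
  Apr: +$457.46 → -$514.33
  May: +$457.46 − $400.59 → -$457.46
  Jun: +$457.46 → $0.00
Lowest trial balance = -$2,623.55 (Aug)
Initial deposit = cushion − low point = $914.92 − (-$2,623.55) = $3,538.47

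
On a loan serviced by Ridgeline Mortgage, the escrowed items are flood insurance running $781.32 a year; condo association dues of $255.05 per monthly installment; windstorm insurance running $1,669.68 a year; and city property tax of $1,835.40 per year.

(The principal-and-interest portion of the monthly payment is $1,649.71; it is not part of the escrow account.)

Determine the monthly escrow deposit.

$612.25

Flood insurance — $781.32/yr
Condo association dues — $255.05 × 12 = $3,060.60/yr
Windstorm insurance — $1,669.68/yr
City property tax — $1,835.40/yr
Yearly total = $7,347.00
Base monthly escrow = $7,347.00 ÷ 12 = $612.25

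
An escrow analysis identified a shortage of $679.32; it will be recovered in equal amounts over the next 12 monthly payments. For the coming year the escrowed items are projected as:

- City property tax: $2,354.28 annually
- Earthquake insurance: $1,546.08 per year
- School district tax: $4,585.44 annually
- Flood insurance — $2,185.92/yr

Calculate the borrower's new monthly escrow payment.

$945.92

City property tax: $2,354.28 per year
Earthquake insurance: $1,546.08 per year
School district tax: $4,585.44 per year
Flood insurance: $2,185.92 per year
Total annual escrow = $2,354.28 + $1,546.08 + $4,585.44 + $2,185.92 = $10,671.72
Monthly = $10,671.72 / 12 = $889.31
Shortage per month = $679.32 ÷ 12 = $56.61
Adjusted monthly = $889.31 + $56.61 = $945.92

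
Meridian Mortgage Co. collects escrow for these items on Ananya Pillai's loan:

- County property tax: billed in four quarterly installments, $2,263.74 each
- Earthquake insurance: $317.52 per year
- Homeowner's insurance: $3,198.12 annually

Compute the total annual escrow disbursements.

$12,570.60

County property tax = $2,263.74 × 4 = $9,054.96/yr
Earthquake insurance = $317.52/yr
Homeowner's insurance = $3,198.12/yr
Total annual escrow = $9,054.96 + $317.52 + $3,198.12 = $12,570.60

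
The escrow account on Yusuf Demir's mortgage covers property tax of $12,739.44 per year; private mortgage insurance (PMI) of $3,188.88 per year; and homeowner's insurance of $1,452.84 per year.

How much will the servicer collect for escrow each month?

Property tax — $12,739.44
Private mortgage insurance (PMI) — $3,188.88
Homeowner's insurance — $1,452.84
Total per year = $12,739.44 + $3,188.88 + $1,452.84 = $17,381.16
Monthly = $17,381.16 / 12 = $1,448.43

$1,448.43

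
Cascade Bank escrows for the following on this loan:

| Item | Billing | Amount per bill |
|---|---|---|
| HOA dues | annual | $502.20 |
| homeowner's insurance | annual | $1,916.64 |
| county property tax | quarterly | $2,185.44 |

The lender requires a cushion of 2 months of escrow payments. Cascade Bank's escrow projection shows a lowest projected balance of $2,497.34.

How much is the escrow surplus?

$637.24

HOA dues = $502.20/yr
Homeowner's insurance = $1,916.64/yr
County property tax = $2,185.44 × 4 = $8,741.76/yr
Combined annual = $502.20 + $1,916.64 + $8,741.76 = $11,160.60
Base monthly escrow = $11,160.60 ÷ 12 = $930.05
Required reserve = 2 × $930.05 = $1,860.10
Surplus = $2,497.34 − $1,860.10 = $637.24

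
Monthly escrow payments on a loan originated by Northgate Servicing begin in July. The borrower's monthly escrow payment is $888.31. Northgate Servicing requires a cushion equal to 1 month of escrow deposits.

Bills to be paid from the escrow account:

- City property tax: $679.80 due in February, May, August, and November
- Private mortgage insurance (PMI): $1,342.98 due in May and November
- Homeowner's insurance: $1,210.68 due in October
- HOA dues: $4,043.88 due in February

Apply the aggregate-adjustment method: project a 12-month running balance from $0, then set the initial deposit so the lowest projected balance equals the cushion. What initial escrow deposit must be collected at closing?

$2,418.77

Cushion = 1 × $888.31 = $888.31
Trial balance (start $0, +$888.31 each month, − disbursements):
  Jul: +$888.31 → $888.31
  Aug: +$888.31 − $679.80 → $1,096.82
  Sep: +$888.31 → $1,985.13
  Oct: +$888.31 − $1,210.68 → $1,662.76
  Nov: +$888.31 − $2,022.78 → $528.29
  Dec: +$888.31 → $1,416.60
  Jan: +$888.31 → $2,304.91
  Feb: +$888.31 − $4,723.68 → -$1,530.46
  Mar: +$888.31 → -$642.15
  Apr: +$888.31 → $246.16
  May: +$888.31 − $2,022.78 → -$888.31
  Jun: +$888.31 → $0.00
Lowest trial balance = -$1,530.46 (Feb)
Initial deposit = cushion − low point = $888.31 − (-$1,530.46) = $2,418.77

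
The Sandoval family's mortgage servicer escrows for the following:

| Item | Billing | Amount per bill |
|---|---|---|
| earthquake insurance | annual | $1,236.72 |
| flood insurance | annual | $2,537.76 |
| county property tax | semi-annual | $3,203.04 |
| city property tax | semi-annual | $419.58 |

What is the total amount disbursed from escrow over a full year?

$11,019.72

Earthquake insurance — $1,236.72
Flood insurance — $2,537.76
County property tax — $3,203.04 × 2 = $6,406.08
City property tax — $419.58 × 2 = $839.16
Combined annual = $1,236.72 + $2,537.76 + $6,406.08 + $839.16 = $11,019.72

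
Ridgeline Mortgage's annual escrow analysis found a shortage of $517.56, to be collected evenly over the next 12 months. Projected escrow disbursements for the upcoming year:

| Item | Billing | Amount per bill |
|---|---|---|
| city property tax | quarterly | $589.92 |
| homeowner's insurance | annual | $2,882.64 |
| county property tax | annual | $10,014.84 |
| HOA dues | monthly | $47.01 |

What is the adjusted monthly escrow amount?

$1,361.57

City property tax: $589.92 × 4 = $2,359.68 per year
Homeowner's insurance: $2,882.64 per year
County property tax: $10,014.84 per year
HOA dues: $47.01 × 12 = $564.12 per year
Annual escrow total = $2,359.68 + $2,882.64 + $10,014.84 + $564.12 = $15,821.28
Monthly = $15,821.28 / 12 = $1,318.44
Shortage per month = $517.56 ÷ 12 = $43.13
New monthly escrow = $1,318.44 + $43.13 = $1,361.57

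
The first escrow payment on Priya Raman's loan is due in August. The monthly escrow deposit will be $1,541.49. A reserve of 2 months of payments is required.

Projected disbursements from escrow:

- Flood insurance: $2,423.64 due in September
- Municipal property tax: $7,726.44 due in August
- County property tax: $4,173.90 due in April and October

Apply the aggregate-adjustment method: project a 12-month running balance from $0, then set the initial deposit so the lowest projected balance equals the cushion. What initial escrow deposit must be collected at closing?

Cushion = 2 × $1,541.49 = $3,082.98
Trial balance (start $0, +$1,541.49 each month, − disbursements):
  Aug: +$1,541.49 − $7,726.44 → -$6,184.95
  Sep: +$1,541.49 − $2,423.64 → -$7,067.10
  Oct: +$1,541.49 − $4,173.90 → -$9,699.51
  Nov: +$1,541.49 → -$8,158.02
  Dec: +$1,541.49 → -$6,616.53
  Jan: +$1,541.49 → -$5,075.04
  Feb: +$1,541.49 → -$3,533.55
  Mar: +$1,541.49 → -$1,992.06
  Apr: +$1,541.49 − $4,173.90 → -$4,624.47
  May: +$1,541.49 → -$3,082.98
  Jun: +$1,541.49 → -$1,541.49
  Jul: +$1,541.49 → $0.00
Lowest trial balance = -$9,699.51 (Oct)
Initial deposit = cushion − low point = $3,082.98 − (-$9,699.51) = $12,782.49

$12,782.49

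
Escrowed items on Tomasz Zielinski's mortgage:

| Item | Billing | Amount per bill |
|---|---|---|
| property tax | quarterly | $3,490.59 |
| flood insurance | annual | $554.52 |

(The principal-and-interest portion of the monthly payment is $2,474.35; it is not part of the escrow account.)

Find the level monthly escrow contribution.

Property tax: $3,490.59 × 4 = $13,962.36/yr
Flood insurance: $554.52/yr
Total annual escrow = $14,516.88
Base monthly escrow = $14,516.88 / 12 = $1,209.74

$1,209.74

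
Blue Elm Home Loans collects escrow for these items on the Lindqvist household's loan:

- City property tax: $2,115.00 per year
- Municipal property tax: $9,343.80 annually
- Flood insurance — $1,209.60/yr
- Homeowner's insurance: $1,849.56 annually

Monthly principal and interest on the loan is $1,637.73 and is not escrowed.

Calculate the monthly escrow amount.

City property tax = $2,115.00
Municipal property tax = $9,343.80
Flood insurance = $1,209.60
Homeowner's insurance = $1,849.56
Combined annual = $2,115.00 + $9,343.80 + $1,209.60 + $1,849.56 = $14,517.96
Base monthly escrow = $14,517.96 / 12 = $1,209.83

$1,209.83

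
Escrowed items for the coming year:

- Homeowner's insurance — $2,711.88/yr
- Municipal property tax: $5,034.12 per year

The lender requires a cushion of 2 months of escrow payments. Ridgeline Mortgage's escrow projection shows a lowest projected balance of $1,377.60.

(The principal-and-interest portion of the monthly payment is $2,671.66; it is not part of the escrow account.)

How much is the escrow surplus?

Homeowner's insurance — $2,711.88
Municipal property tax — $5,034.12
Combined annual = $7,746.00
Per month = $7,746.00 ÷ 12 = $645.50
Required cushion = 2 × $645.50 = $1,291.00
Surplus = $1,377.60 − $1,291.00 = $86.60

$86.60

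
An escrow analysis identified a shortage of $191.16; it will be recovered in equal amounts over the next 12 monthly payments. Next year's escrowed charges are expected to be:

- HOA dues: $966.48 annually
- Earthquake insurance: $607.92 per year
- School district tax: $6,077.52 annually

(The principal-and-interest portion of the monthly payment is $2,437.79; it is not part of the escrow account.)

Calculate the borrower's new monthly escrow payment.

$653.59

HOA dues = $966.48 per year
Earthquake insurance = $607.92 per year
School district tax = $6,077.52 per year
Total per year = $966.48 + $607.92 + $6,077.52 = $7,651.92
Base monthly escrow = $7,651.92 / 12 = $637.66
Shortage per month = $191.16 ÷ 12 = $15.93
Adjusted monthly = $637.66 + $15.93 = $653.59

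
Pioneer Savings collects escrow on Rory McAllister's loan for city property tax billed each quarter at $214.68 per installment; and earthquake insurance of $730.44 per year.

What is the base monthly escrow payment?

City property tax: $214.68 × 4 = $858.72/yr
Earthquake insurance: $730.44/yr
Total per year = $1,589.16
Per month = $1,589.16 ÷ 12 = $132.43

$132.43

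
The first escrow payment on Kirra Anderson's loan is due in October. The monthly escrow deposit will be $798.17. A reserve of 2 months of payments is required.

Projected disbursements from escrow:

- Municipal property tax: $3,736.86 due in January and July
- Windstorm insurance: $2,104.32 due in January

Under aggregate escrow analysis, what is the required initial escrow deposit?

$4,244.84

Cushion = 2 × $798.17 = $1,596.34
Trial balance (start $0, +$798.17 each month, − disbursements):
  Oct: +$798.17 → $798.17
  Nov: +$798.17 → $1,596.34
  Dec: +$798.17 → $2,394.51
  Jan: +$798.17 − $5,841.18 → -$2,648.50
  Feb: +$798.17 → -$1,850.33
  Mar: +$798.17 → -$1,052.16
  Apr: +$798.17 → -$253.99
  May: +$798.17 → $544.18
  Jun: +$798.17 → $1,342.35
  Jul: +$798.17 − $3,736.86 → -$1,596.34
  Aug: +$798.17 → -$798.17
  Sep: +$798.17 → $0.00
Lowest trial balance = -$2,648.50 (Jan)
Initial deposit = cushion − low point = $1,596.34 − (-$2,648.50) = $4,244.84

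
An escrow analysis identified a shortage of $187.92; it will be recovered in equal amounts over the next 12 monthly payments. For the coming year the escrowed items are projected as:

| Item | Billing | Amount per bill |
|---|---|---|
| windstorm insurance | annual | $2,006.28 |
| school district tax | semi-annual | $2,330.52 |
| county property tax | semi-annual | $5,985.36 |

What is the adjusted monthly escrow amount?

$1,568.83

Windstorm insurance = $2,006.28 annually
School district tax = $2,330.52 × 2 = $4,661.04 annually
County property tax = $5,985.36 × 2 = $11,970.72 annually
Total annual escrow = $18,638.04
Base monthly escrow = $18,638.04 ÷ 12 = $1,553.17
Shortage per month = $187.92 / 12 = $15.66
Adjusted monthly = $1,553.17 + $15.66 = $1,568.83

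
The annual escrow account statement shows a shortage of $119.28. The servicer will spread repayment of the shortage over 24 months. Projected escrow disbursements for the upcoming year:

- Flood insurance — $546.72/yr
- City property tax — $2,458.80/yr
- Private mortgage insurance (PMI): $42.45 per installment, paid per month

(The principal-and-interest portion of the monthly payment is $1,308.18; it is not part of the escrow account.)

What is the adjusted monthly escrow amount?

Flood insurance = $546.72 annually
City property tax = $2,458.80 annually
Private mortgage insurance (PMI) = $42.45 × 12 = $509.40 annually
Total per year = $3,514.92
Monthly escrow = $3,514.92 / 12 = $292.91
Shortage per month = $119.28 ÷ 24 = $4.97
New monthly escrow = $292.91 + $4.97 = $297.88

$297.88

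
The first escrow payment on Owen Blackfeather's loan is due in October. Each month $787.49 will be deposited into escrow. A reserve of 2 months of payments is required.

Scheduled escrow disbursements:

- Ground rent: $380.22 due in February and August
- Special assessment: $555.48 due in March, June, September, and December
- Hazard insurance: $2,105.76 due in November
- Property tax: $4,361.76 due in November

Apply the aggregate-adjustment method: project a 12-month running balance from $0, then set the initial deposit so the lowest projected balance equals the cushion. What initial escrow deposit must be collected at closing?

$6,467.52

Cushion = 2 × $787.49 = $1,574.98
Trial balance (start $0, +$787.49 each month, − disbursements):
  Oct: +$787.49 → $787.49
  Nov: +$787.49 − $6,467.52 → -$4,892.54
  Dec: +$787.49 − $555.48 → -$4,660.53
  Jan: +$787.49 → -$3,873.04
  Feb: +$787.49 − $380.22 → -$3,465.77
  Mar: +$787.49 − $555.48 → -$3,233.76
  Apr: +$787.49 → -$2,446.27
  May: +$787.49 → -$1,658.78
  Jun: +$787.49 − $555.48 → -$1,426.77
  Jul: +$787.49 → -$639.28
  Aug: +$787.49 − $380.22 → -$232.01
  Sep: +$787.49 − $555.48 → $0.00
Lowest trial balance = -$4,892.54 (Nov)
Initial deposit = cushion − low point = $1,574.98 − (-$4,892.54) = $6,467.52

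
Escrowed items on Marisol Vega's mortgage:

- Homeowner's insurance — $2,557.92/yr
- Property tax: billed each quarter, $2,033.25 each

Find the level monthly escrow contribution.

Homeowner's insurance: $2,557.92
Property tax: $2,033.25 × 4 = $8,133.00
Total annual escrow = $2,557.92 + $8,133.00 = $10,690.92
Monthly escrow = $10,690.92 / 12 = $890.91

$890.91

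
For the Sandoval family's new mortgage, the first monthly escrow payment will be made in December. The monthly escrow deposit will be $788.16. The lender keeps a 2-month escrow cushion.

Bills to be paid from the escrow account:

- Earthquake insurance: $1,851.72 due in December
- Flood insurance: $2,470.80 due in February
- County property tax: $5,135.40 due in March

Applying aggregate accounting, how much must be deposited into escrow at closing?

Cushion = 2 × $788.16 = $1,576.32
Trial balance (start $0, +$788.16 each month, − disbursements):
  Dec: +$788.16 − $1,851.72 → -$1,063.56
  Jan: +$788.16 → -$275.40
  Feb: +$788.16 − $2,470.80 → -$1,958.04
  Mar: +$788.16 − $5,135.40 → -$6,305.28
  Apr: +$788.16 → -$5,517.12
  May: +$788.16 → -$4,728.96
  Jun: +$788.16 → -$3,940.80
  Jul: +$788.16 → -$3,152.64
  Aug: +$788.16 → -$2,364.48
  Sep: +$788.16 → -$1,576.32
  Oct: +$788.16 → -$788.16
  Nov: +$788.16 → $0.00
Lowest trial balance = -$6,305.28 (Mar)
Initial deposit = cushion − low point = $1,576.32 − (-$6,305.28) = $7,881.60

$7,881.60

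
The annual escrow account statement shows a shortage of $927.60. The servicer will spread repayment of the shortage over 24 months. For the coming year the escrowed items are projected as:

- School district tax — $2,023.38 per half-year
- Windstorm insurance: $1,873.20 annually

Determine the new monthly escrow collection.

$531.98

School district tax = $2,023.38 × 2 = $4,046.76
Windstorm insurance = $1,873.20
Yearly total = $5,919.96
Monthly escrow = $5,919.96 ÷ 12 = $493.33
Shortage spread = $927.60 / 24 = $38.65/mo
Adjusted monthly = $493.33 + $38.65 = $531.98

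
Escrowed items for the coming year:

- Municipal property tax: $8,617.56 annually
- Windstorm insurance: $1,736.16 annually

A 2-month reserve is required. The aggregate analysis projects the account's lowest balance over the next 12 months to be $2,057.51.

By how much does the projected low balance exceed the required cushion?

Municipal property tax: $8,617.56 annually
Windstorm insurance: $1,736.16 annually
Combined annual = $10,353.72
Base monthly escrow = $10,353.72 / 12 = $862.81
Cushion = 2 × $862.81 = $1,725.62
Surplus = $2,057.51 − $1,725.62 = $331.89

$331.89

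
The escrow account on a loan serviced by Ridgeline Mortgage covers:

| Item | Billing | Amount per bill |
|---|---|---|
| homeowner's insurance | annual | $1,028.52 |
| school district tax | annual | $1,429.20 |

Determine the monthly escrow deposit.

Homeowner's insurance: $1,028.52 per year
School district tax: $1,429.20 per year
Total per year = $2,457.72
Monthly escrow = $2,457.72 ÷ 12 = $204.81

$204.81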